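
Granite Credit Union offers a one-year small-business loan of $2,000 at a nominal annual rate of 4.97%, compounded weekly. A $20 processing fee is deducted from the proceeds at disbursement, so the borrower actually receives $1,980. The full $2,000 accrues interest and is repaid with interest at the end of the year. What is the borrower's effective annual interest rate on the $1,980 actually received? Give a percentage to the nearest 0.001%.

Amount owed after one year: 2,000 × (1 + 0.0497/52)^52 = 2,000 × 1.050931 = $2,101.86.
Effective rate on net proceeds: 2,101.86 / 1,980 − 1 = 0.061546 = 6.155%.

6.155%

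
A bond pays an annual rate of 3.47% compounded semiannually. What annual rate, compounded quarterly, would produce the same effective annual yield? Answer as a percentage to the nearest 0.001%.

3.455%

EAR = (1 + 0.0347/2)^2 − 1 = 0.035001.
Solve (1 + r/4)^4 = 1.035001: r/4 = 1.035001^(1/4) − 1 = 0.008638, so r = 0.034551 = 3.455%.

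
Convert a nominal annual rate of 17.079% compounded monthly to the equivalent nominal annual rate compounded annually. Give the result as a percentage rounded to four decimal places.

18.4814%

EAR = (1 + 0.17079/12)^12 − 1 = 0.184814.
Compounded annually, the equivalent nominal rate is the EAR itself: 18.4814%.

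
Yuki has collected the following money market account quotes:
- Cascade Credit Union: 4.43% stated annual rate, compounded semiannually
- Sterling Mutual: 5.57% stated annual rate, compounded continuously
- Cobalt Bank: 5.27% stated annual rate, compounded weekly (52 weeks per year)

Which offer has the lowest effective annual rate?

Cascade Credit Union: (1 + 0.0443/2)^2 − 1 = 4.479%
Sterling Mutual: e^0.0557 − 1 = 5.728%
Cobalt Bank: (1 + 0.0527/52)^52 − 1 = 5.409%
The lowest effective annual rate is Cascade Credit Union at 4.479%.

Cascade Credit Union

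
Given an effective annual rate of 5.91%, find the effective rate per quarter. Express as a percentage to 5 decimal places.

The per-quarter rate i satisfies (1 + i)^4 = 1 + 0.0591.
i = 1.0591^(1/4) − 1 = 0.0144584 = 1.44584%.

1.44584%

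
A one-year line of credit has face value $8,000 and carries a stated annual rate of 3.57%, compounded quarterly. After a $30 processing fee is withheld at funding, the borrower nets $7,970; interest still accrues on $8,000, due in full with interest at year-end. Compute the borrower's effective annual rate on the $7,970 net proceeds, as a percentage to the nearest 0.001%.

Amount owed after one year: 8,000 × (1 + 0.0357/4)^4 = 8,000 × 1.036181 = $8,289.45.
Effective rate on net proceeds: 8,289.45 / 7,970 − 1 = 0.040081 = 4.008%.

4.008%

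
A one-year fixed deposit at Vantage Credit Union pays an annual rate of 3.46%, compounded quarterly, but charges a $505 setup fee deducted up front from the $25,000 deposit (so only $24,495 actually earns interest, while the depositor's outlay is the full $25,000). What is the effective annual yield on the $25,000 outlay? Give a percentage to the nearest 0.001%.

1.414%

Value after one year: 24,495 × (1 + 0.0346/4)^4 = 24,495 × 1.035052 = $25,353.59.
Effective yield on the $25,000 outlay: 25,353.59 / 25,000 − 1 = 0.014143 = 1.414%.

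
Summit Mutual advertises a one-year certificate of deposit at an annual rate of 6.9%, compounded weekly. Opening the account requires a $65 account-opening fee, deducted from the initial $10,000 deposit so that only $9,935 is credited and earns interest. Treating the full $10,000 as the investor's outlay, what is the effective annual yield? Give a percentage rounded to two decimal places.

Value after one year: 9,935 × (1 + 0.069/52)^52 = 9,935 × 1.071387 = $10,644.23.
Effective yield on the $10,000 outlay: 10,644.23 / 10,000 − 1 = 0.064423 = 6.44%.

6.44%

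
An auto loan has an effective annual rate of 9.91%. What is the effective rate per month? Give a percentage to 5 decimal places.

0.79054%

The per-month rate i satisfies (1 + i)^12 = 1 + 0.0991.
i = 1.0991^(1/12) − 1 = 0.0079054 = 0.79054%.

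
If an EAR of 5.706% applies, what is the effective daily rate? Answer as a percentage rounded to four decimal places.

The per-day rate i satisfies (1 + i)^365 = 1 + 0.05706.
i = 1.05706^(1/365) − 1 = 0.0001520 = 0.0152%.

0.0152%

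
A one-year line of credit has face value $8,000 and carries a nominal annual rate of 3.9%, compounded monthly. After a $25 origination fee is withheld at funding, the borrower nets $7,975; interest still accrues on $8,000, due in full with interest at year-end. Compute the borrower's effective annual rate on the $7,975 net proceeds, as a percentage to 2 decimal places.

4.30%

Amount owed after one year: 8,000 × (1 + 0.039/12)^12 = 8,000 × 1.039705 = $8,317.64.
Effective rate on net proceeds: 8,317.64 / 7,975 − 1 = 0.042964 = 4.30%.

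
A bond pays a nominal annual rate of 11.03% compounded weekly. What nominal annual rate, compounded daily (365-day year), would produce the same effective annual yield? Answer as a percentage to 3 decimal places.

11.020%

EAR = (1 + 0.1103/52)^52 − 1 = 0.116483.
Solve (1 + r/365)^365 = 1.116483: r/365 = 1.116483^(1/365) − 1 = 0.000302, so r = 0.110200 = 11.020%.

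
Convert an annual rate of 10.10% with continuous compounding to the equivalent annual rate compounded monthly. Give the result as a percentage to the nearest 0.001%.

EAR under continuous compounding: e^0.1010 − 1 = 0.106277.
Solve (1 + r/12)^12 = 1.106277: r/12 = 1.106277^(1/12) − 1 = 0.008452, so r = 0.101426 = 10.143%.

10.143%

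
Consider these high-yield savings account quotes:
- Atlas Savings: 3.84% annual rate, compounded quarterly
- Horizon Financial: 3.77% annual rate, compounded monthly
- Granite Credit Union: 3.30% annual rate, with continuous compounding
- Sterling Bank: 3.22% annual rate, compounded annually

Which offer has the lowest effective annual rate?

Atlas Savings: (1 + 0.0384/4)^4 − 1 = 3.896%
Horizon Financial: (1 + 0.0377/12)^12 − 1 = 3.836%
Granite Credit Union: e^0.0330 − 1 = 3.355%
Sterling Bank: compounded annually, EAR = 3.220%
The lowest effective annual rate is Sterling Bank at 3.220%.

Sterling Bank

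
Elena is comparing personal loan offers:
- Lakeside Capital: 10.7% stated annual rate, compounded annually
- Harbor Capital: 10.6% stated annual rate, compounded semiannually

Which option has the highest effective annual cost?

Lakeside Capital: compounded annually, EAR = 10.700%
Harbor Capital: (1 + 0.106/2)^2 − 1 = 10.881%
The highest effective annual rate is Harbor Capital at 10.881%.

Harbor Capital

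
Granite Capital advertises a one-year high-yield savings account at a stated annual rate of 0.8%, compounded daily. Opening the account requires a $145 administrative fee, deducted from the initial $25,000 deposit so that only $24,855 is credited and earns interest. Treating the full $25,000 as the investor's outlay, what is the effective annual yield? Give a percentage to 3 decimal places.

0.219%

Value after one year: 24,855 × (1 + 0.008/365)^365 = 24,855 × 1.008032 = $25,054.64.
Effective yield on the $25,000 outlay: 25,054.64 / 25,000 − 1 = 0.002185 = 0.219%.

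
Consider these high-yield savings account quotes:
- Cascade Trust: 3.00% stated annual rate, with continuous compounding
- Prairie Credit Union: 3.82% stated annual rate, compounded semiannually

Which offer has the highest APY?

Cascade Trust: e^0.0300 − 1 = 3.045%
Prairie Credit Union: (1 + 0.0382/2)^2 − 1 = 3.856%
The highest effective annual rate is Prairie Credit Union at 3.856%.

Prairie Credit Union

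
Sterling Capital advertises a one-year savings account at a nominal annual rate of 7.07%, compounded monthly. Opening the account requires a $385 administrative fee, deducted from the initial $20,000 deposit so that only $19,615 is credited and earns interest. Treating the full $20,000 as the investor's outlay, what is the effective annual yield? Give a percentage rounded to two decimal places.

Value after one year: 19,615 × (1 + 0.0707/12)^12 = 19,615 × 1.073037 = $21,047.61.
Effective yield on the $20,000 outlay: 21,047.61 / 20,000 − 1 = 0.052381 = 5.24%.

5.24%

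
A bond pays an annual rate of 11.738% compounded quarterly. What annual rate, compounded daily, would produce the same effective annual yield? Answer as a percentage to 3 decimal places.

EAR = (1 + 0.11738/4)^4 − 1 = 0.122649.
Solve (1 + r/365)^365 = 1.122649: r/365 = 1.122649^(1/365) − 1 = 0.000317, so r = 0.115709 = 11.571%.

11.571%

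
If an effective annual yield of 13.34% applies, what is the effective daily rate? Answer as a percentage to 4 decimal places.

The per-day rate i satisfies (1 + i)^365 = 1 + 0.1334.
i = 1.1334^(1/365) − 1 = 0.0003431 = 0.0343%.

0.0343%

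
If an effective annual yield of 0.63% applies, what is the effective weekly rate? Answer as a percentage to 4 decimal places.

0.0121%

The per-week rate i satisfies (1 + i)^52 = 1 + 0.0063.
i = 1.0063^(1/52) − 1 = 0.0001208 = 0.0121%.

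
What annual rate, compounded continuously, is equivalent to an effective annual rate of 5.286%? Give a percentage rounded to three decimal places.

Continuous: nominal r satisfies e^r − 1 = 0.05286.
r = ln(1 + 0.05286) = ln(1.05286) = 0.051510 = 5.151%.

5.151%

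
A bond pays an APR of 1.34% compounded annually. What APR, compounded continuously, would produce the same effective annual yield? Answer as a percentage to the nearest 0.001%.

1.331%

Compounded annually, EAR = nominal = 0.013400.
Equivalent continuous rate: r = ln(1 + 0.013400) = 0.013311 = 1.331%.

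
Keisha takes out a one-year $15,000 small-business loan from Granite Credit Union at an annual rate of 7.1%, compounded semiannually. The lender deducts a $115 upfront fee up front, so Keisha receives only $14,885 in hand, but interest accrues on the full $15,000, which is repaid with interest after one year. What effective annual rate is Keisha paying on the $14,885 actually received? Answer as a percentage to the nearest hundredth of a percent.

Amount owed after one year: 15,000 × (1 + 0.071/2)^2 = 15,000 × 1.072260 = $16,083.90.
Effective rate on net proceeds: 16,083.90 / 14,885 − 1 = 0.080544 = 8.05%.

8.05%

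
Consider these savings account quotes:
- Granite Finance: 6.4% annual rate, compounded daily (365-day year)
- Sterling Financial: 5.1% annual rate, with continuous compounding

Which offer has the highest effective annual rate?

Granite Finance: (1 + 0.064/365)^365 − 1 = 6.609%
Sterling Financial: e^0.051 − 1 = 5.232%
The highest effective annual rate is Granite Finance at 6.609%.

Granite Finance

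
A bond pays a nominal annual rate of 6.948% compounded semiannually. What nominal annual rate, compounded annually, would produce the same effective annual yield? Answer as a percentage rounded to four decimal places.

EAR = (1 + 0.06948/2)^2 − 1 = 0.070687.
Compounded annually, the equivalent nominal rate is the EAR itself: 7.0687%.

7.0687%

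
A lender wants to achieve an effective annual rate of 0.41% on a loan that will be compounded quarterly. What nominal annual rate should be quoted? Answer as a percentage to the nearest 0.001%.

(1 + r/4)^4 − 1 = 0.0041, so 1 + r/4 = 1.0041^(1/4).
r/4 = 0.001023, so r = 0.004094 = 0.409%.

0.409%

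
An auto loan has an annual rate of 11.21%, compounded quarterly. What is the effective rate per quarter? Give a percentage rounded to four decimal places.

2.8025%

With a nominal annual rate compounded quarterly, the periodic rate is the nominal rate divided by 4.
i = 0.1121 / 4 = 0.0280250 = 2.8025%.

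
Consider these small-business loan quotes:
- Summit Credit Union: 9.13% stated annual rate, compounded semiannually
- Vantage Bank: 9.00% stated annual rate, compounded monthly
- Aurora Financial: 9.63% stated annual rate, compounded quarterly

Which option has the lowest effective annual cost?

Summit Credit Union: (1 + 0.0913/2)^2 − 1 = 9.338%
Vantage Bank: (1 + 0.0900/12)^12 − 1 = 9.381%
Aurora Financial: (1 + 0.0963/4)^4 − 1 = 9.983%
The lowest effective annual rate is Summit Credit Union at 9.338%.

Summit Credit Union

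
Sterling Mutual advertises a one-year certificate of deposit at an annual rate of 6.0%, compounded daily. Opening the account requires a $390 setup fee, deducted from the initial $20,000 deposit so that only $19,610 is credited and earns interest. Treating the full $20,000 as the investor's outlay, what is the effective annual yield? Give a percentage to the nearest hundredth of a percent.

4.11%

Value after one year: 19,610 × (1 + 0.060/365)^365 = 19,610 × 1.061831 = $20,822.51.
Effective yield on the $20,000 outlay: 20,822.51 / 20,000 − 1 = 0.041126 = 4.11%.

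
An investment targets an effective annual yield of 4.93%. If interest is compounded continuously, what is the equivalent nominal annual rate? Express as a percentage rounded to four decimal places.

Continuous: nominal r satisfies e^r − 1 = 0.0493.
r = ln(1 + 0.0493) = ln(1.0493) = 0.048123 = 4.8123%.

4.8123%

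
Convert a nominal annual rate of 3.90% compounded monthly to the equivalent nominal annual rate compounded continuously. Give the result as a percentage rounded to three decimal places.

EAR = (1 + 0.0390/12)^12 − 1 = 0.039705.
Equivalent continuous rate: r = ln(1 + 0.039705) = 0.038937 = 3.894%.

3.894%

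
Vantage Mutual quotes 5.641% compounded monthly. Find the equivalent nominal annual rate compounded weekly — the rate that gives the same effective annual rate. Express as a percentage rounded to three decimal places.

5.631%

EAR = (1 + 0.05641/12)^12 − 1 = 0.057892.
Solve (1 + r/52)^52 = 1.057892: r/52 = 1.057892^(1/52) − 1 = 0.001083, so r = 0.056308 = 5.631%.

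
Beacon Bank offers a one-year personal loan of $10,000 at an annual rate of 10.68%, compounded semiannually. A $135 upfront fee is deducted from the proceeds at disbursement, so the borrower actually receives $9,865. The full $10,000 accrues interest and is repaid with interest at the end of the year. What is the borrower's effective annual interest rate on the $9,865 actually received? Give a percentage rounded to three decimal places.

12.484%

Amount owed after one year: 10,000 × (1 + 0.1068/2)^2 = 10,000 × 1.109652 = $11,096.52.
Effective rate on net proceeds: 11,096.52 / 9,865 − 1 = 0.124837 = 12.484%.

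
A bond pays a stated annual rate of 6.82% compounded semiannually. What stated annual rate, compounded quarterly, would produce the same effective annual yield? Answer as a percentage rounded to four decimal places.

EAR = (1 + 0.0682/2)^2 − 1 = 0.069363.
Solve (1 + r/4)^4 = 1.069363: r/4 = 1.069363^(1/4) − 1 = 0.016907, so r = 0.067628 = 6.7628%.

6.7628%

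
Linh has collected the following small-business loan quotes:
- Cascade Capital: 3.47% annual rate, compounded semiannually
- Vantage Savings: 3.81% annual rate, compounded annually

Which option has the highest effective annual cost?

Vantage Savings

Cascade Capital: (1 + 0.0347/2)^2 − 1 = 3.500%
Vantage Savings: compounded annually, EAR = 3.810%
The highest effective annual rate is Vantage Savings at 3.810%.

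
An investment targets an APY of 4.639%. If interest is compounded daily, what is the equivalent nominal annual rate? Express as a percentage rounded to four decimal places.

(1 + r/365)^365 − 1 = 0.04639, so 1 + r/365 = 1.04639^(1/365).
r/365 = 0.000124, so r = 0.045349 = 4.5349%.

4.5349%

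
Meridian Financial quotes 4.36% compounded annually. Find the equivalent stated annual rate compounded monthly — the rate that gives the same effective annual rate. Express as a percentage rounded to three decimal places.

Compounded annually, EAR = nominal = 0.043600.
Solve (1 + r/12)^12 = 1.043600: r/12 = 1.043600^(1/12) − 1 = 0.003563, so r = 0.042752 = 4.275%.

4.275%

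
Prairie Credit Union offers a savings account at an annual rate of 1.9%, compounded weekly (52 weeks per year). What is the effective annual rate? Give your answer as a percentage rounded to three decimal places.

EAR = (1 + 0.019/52)^52 − 1.
= 1.019178 − 1 = 1.918%.

1.918%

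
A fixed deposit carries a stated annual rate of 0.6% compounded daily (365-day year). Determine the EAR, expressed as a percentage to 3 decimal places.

0.602%

EAR = (1 + 0.006/365)^365 − 1.
= (1 + 0.000016)^365 − 1 = 1.006018 − 1 = 0.602%.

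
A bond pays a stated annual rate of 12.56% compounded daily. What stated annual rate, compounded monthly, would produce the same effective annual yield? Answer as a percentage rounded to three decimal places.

12.624%

EAR = (1 + 0.1256/365)^365 − 1 = 0.133804.
Solve (1 + r/12)^12 = 1.133804: r/12 = 1.133804^(1/12) − 1 = 0.010520, so r = 0.126238 = 12.624%.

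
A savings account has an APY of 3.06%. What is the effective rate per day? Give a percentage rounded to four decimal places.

The per-day rate i satisfies (1 + i)^365 = 1 + 0.0306.
i = 1.0306^(1/365) − 1 = 0.0000826 = 0.0083%.

0.0083%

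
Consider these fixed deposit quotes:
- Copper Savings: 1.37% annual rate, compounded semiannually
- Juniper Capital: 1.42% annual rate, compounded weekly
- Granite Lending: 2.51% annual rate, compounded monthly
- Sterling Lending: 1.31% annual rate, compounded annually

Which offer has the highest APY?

Granite Lending

Copper Savings: (1 + 0.0137/2)^2 − 1 = 1.375%
Juniper Capital: (1 + 0.0142/52)^52 − 1 = 1.430%
Granite Lending: (1 + 0.0251/12)^12 − 1 = 2.539%
Sterling Lending: compounded annually, EAR = 1.310%
The highest effective annual rate is Granite Lending at 2.539%.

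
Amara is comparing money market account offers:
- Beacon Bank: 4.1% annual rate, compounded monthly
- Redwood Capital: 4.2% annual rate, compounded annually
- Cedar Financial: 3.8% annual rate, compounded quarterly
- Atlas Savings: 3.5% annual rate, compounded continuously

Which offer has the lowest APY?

Beacon Bank: (1 + 0.041/12)^12 − 1 = 4.178%
Redwood Capital: compounded annually, EAR = 4.200%
Cedar Financial: (1 + 0.038/4)^4 − 1 = 3.854%
Atlas Savings: e^0.035 − 1 = 3.562%
The lowest effective annual rate is Atlas Savings at 3.562%.

Atlas Savings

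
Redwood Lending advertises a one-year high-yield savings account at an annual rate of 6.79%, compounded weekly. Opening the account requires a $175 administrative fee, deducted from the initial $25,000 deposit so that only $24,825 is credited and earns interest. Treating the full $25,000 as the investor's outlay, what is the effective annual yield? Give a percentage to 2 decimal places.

Value after one year: 24,825 × (1 + 0.0679/52)^52 = 24,825 × 1.070211 = $26,567.98.
Effective yield on the $25,000 outlay: 26,567.98 / 25,000 − 1 = 0.062719 = 6.27%.

6.27%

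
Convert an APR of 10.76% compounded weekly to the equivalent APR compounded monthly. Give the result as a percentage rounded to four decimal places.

EAR = (1 + 0.1076/52)^52 − 1 = 0.113478.
Solve (1 + r/12)^12 = 1.113478: r/12 = 1.113478^(1/12) − 1 = 0.008998, so r = 0.107972 = 10.7972%.

10.7972%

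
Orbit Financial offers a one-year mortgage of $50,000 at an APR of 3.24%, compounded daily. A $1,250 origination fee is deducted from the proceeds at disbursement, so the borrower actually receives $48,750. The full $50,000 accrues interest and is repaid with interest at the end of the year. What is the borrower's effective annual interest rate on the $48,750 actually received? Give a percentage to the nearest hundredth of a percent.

5.94%

Amount owed after one year: 50,000 × (1 + 0.0324/365)^365 = 50,000 × 1.032929 = $51,646.46.
Effective rate on net proceeds: 51,646.46 / 48,750 − 1 = 0.059414 = 5.94%.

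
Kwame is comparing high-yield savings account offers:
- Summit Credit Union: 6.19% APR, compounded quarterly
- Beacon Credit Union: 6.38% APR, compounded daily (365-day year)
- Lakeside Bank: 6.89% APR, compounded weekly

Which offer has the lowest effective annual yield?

Summit Credit Union: (1 + 0.0619/4)^4 − 1 = 6.335%
Beacon Credit Union: (1 + 0.0638/365)^365 − 1 = 6.587%
Lakeside Bank: (1 + 0.0689/52)^52 − 1 = 7.128%
The lowest effective annual rate is Summit Credit Union at 6.335%.

Summit Credit Union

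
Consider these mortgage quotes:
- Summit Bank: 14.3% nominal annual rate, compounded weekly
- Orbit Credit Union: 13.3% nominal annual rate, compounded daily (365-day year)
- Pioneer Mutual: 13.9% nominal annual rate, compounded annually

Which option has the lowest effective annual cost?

Summit Bank: (1 + 0.143/52)^52 − 1 = 15.350%
Orbit Credit Union: (1 + 0.133/365)^365 − 1 = 14.222%
Pioneer Mutual: compounded annually, EAR = 13.900%
The lowest effective annual rate is Pioneer Mutual at 13.900%.

Pioneer Mutual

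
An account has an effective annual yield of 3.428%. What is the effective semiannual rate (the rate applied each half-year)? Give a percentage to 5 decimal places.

1.69956%

The per-half-year rate i satisfies (1 + i)^2 = 1 + 0.03428.
i = 1.03428^(1/2) − 1 = 0.0169956 = 1.69956%.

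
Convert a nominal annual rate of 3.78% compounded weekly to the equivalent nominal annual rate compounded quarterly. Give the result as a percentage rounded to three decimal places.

EAR = (1 + 0.0378/52)^52 − 1 = 0.038509.
Solve (1 + r/4)^4 = 1.038509: r/4 = 1.038509^(1/4) − 1 = 0.009491, so r = 0.037965 = 3.797%.

3.797%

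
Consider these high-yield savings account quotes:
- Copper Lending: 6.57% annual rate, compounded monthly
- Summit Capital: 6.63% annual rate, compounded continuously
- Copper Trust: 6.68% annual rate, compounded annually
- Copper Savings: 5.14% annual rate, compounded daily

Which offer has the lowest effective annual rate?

Copper Savings

Copper Lending: (1 + 0.0657/12)^12 − 1 = 6.771%
Summit Capital: e^0.0663 − 1 = 6.855%
Copper Trust: compounded annually, EAR = 6.680%
Copper Savings: (1 + 0.0514/365)^365 − 1 = 5.274%
The lowest effective annual rate is Copper Savings at 5.274%.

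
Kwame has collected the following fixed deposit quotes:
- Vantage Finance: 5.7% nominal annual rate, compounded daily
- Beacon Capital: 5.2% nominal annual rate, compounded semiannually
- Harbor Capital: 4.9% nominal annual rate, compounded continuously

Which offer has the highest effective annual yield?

Vantage Finance: (1 + 0.057/365)^365 − 1 = 5.865%
Beacon Capital: (1 + 0.052/2)^2 − 1 = 5.268%
Harbor Capital: e^0.049 − 1 = 5.022%
The highest effective annual rate is Vantage Finance at 5.865%.

Vantage Finance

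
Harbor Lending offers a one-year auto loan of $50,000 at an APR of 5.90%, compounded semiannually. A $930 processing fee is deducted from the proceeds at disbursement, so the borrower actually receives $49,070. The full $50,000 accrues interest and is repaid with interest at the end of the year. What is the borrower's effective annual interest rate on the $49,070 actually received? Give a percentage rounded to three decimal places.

Amount owed after one year: 50,000 × (1 + 0.0590/2)^2 = 50,000 × 1.059870 = $52,993.51.
Effective rate on net proceeds: 52,993.51 / 49,070 − 1 = 0.079957 = 7.996%.

7.996%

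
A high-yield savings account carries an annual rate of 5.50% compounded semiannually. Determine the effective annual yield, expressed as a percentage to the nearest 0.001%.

EAR = (1 + 0.0550/2)^2 − 1.
= (1 + 0.027500)^2 − 1 = 1.055756 − 1 = 5.576%.

5.576%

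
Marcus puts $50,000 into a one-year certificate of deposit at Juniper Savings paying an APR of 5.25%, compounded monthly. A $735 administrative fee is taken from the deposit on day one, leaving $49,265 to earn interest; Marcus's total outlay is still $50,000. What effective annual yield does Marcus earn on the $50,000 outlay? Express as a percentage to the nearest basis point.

Value after one year: 49,265 × (1 + 0.0525/12)^12 = 49,265 × 1.053782 = $51,914.56.
Effective yield on the $50,000 outlay: 51,914.56 / 50,000 − 1 = 0.038291 = 3.83%.

3.83%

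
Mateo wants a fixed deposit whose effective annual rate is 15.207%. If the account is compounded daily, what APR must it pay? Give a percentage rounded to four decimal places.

14.1588%

(1 + r/365)^365 − 1 = 0.15207, so 1 + r/365 = 1.15207^(1/365).
r/365 = 0.000388, so r = 0.141588 = 14.1588%.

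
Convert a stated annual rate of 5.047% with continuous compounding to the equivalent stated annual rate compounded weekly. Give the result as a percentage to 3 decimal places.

EAR under continuous compounding: e^0.05047 − 1 = 0.051765.
Solve (1 + r/52)^52 = 1.051765: r/52 = 1.051765^(1/52) − 1 = 0.000971, so r = 0.050495 = 5.049%.

5.049%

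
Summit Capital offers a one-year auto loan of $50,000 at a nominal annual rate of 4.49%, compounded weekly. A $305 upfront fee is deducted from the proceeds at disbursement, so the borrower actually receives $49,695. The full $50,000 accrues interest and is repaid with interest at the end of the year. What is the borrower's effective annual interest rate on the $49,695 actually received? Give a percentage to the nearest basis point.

Amount owed after one year: 50,000 × (1 + 0.0449/52)^52 = 50,000 × 1.045903 = $52,295.15.
Effective rate on net proceeds: 52,295.15 / 49,695 − 1 = 0.052322 = 5.23%.

5.23%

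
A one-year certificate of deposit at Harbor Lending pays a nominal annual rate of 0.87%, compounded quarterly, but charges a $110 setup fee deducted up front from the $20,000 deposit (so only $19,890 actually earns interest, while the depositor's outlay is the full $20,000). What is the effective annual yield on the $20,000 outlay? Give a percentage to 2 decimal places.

0.32%

Value after one year: 19,890 × (1 + 0.0087/4)^4 = 19,890 × 1.008728 = $20,063.61.
Effective yield on the $20,000 outlay: 20,063.61 / 20,000 − 1 = 0.003180 = 0.32%.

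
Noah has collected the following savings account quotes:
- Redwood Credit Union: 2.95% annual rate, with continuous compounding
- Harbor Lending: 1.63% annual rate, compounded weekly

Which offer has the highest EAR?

Redwood Credit Union

Redwood Credit Union: e^0.0295 − 1 = 2.994%
Harbor Lending: (1 + 0.0163/52)^52 − 1 = 1.643%
The highest effective annual rate is Redwood Credit Union at 2.994%.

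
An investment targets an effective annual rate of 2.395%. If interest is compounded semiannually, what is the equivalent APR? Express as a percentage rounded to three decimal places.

(1 + r/2)^2 − 1 = 0.02395, so 1 + r/2 = 1.02395^(1/2).
r/2 = 0.011904, so r = 0.023808 = 2.381%.

2.381%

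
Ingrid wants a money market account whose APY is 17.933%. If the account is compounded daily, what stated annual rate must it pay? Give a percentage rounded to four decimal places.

16.4984%

(1 + r/365)^365 − 1 = 0.17933, so 1 + r/365 = 1.17933^(1/365).
r/365 = 0.000452, so r = 0.164984 = 16.4984%.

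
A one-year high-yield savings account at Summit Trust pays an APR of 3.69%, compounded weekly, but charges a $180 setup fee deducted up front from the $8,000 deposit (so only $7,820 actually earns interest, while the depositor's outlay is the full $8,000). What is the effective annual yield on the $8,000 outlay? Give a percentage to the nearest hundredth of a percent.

Value after one year: 7,820 × (1 + 0.0369/52)^52 = 7,820 × 1.037576 = $8,113.84.
Effective yield on the $8,000 outlay: 8,113.84 / 8,000 − 1 = 0.014230 = 1.42%.

1.42%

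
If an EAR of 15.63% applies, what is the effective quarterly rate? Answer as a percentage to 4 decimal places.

3.6973%

The per-quarter rate i satisfies (1 + i)^4 = 1 + 0.1563.
i = 1.1563^(1/4) − 1 = 0.0369734 = 3.6973%.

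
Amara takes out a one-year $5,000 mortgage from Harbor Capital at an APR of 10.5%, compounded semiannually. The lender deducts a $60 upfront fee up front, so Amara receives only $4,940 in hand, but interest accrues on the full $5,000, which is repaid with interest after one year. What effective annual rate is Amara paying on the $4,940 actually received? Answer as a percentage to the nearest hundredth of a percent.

12.12%

Amount owed after one year: 5,000 × (1 + 0.105/2)^2 = 5,000 × 1.107756 = $5,538.78.
Effective rate on net proceeds: 5,538.78 / 4,940 − 1 = 0.121211 = 12.12%.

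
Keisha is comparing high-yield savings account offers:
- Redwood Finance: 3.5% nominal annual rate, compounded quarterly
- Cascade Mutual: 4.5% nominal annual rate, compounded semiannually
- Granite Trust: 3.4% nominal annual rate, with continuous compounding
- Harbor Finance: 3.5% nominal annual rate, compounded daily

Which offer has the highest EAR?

Redwood Finance: (1 + 0.035/4)^4 − 1 = 3.546%
Cascade Mutual: (1 + 0.045/2)^2 − 1 = 4.551%
Granite Trust: e^0.034 − 1 = 3.458%
Harbor Finance: (1 + 0.035/365)^365 − 1 = 3.562%
The highest effective annual rate is Cascade Mutual at 4.551%.

Cascade Mutual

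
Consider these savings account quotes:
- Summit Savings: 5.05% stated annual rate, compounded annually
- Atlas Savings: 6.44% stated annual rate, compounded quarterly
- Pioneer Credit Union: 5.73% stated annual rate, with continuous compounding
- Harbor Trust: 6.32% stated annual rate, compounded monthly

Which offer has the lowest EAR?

Summit Savings

Summit Savings: compounded annually, EAR = 5.050%
Atlas Savings: (1 + 0.0644/4)^4 − 1 = 6.597%
Pioneer Credit Union: e^0.0573 − 1 = 5.897%
Harbor Trust: (1 + 0.0632/12)^12 − 1 = 6.506%
The lowest effective annual rate is Summit Savings at 5.050%.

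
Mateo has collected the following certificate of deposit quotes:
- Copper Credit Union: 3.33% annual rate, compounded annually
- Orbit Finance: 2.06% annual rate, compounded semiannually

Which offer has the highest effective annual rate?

Copper Credit Union: compounded annually, EAR = 3.330%
Orbit Finance: (1 + 0.0206/2)^2 − 1 = 2.071%
The highest effective annual rate is Copper Credit Union at 3.330%.

Copper Credit Union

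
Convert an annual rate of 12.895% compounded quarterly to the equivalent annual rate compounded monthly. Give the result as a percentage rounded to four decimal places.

12.7589%

EAR = (1 + 0.12895/4)^4 − 1 = 0.135321.
Solve (1 + r/12)^12 = 1.135321: r/12 = 1.135321^(1/12) − 1 = 0.010632, so r = 0.127589 = 12.7589%.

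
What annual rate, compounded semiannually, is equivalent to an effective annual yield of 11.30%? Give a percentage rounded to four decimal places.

10.9976%

(1 + r/2)^2 − 1 = 0.1130, so 1 + r/2 = 1.1130^(1/2).
r/2 = 0.054988, so r = 0.109976 = 10.9976%.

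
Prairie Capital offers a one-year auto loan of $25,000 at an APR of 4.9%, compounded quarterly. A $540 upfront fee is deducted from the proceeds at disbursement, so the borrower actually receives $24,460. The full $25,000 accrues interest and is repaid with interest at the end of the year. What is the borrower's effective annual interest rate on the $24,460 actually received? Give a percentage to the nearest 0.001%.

Amount owed after one year: 25,000 × (1 + 0.049/4)^4 = 25,000 × 1.049908 = $26,247.69.
Effective rate on net proceeds: 26,247.69 / 24,460 − 1 = 0.073086 = 7.309%.

7.309%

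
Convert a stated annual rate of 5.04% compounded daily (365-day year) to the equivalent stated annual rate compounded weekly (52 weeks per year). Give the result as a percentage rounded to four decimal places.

EAR = (1 + 0.0504/365)^365 − 1 = 0.051688.
Solve (1 + r/52)^52 = 1.051688: r/52 = 1.051688^(1/52) − 1 = 0.000970, so r = 0.050421 = 5.0421%.

5.0421%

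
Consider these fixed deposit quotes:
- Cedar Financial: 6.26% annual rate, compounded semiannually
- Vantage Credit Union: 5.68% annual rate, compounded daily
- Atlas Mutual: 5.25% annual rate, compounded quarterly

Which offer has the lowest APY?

Cedar Financial: (1 + 0.0626/2)^2 − 1 = 6.358%
Vantage Credit Union: (1 + 0.0568/365)^365 − 1 = 5.844%
Atlas Mutual: (1 + 0.0525/4)^4 − 1 = 5.354%
The lowest effective annual rate is Atlas Mutual at 5.354%.

Atlas Mutual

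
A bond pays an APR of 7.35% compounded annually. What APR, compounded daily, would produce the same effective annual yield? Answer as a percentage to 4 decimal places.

7.0931%

Compounded annually, EAR = nominal = 0.073500.
Solve (1 + r/365)^365 = 1.073500: r/365 = 1.073500^(1/365) − 1 = 0.000194, so r = 0.070931 = 7.0931%.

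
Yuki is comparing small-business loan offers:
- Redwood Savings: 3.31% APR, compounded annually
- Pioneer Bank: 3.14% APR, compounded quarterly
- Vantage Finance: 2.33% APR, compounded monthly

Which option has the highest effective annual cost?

Redwood Savings: compounded annually, EAR = 3.310%
Pioneer Bank: (1 + 0.0314/4)^4 − 1 = 3.177%
Vantage Finance: (1 + 0.0233/12)^12 − 1 = 2.355%
The highest effective annual rate is Redwood Savings at 3.310%.

Redwood Savings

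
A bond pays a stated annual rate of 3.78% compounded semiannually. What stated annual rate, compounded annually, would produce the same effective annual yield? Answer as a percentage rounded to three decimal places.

EAR = (1 + 0.0378/2)^2 − 1 = 0.038157.
Compounded annually, the equivalent nominal rate is the EAR itself: 3.816%.

3.816%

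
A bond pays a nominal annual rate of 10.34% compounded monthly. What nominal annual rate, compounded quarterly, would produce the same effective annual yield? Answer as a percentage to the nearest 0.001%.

EAR = (1 + 0.1034/12)^12 − 1 = 0.108444.
Solve (1 + r/4)^4 = 1.108444: r/4 = 1.108444^(1/4) − 1 = 0.026073, so r = 0.104294 = 10.429%.

10.429%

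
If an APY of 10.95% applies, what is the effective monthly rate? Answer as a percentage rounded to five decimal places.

0.86967%

The per-month rate i satisfies (1 + i)^12 = 1 + 0.1095.
i = 1.1095^(1/12) − 1 = 0.0086967 = 0.86967%.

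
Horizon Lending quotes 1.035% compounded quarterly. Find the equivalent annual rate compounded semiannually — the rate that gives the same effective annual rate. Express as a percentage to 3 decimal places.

EAR = (1 + 0.01035/4)^4 − 1 = 0.010390.
Solve (1 + r/2)^2 = 1.010390: r/2 = 1.010390^(1/2) − 1 = 0.005182, so r = 0.010363 = 1.036%.

1.036%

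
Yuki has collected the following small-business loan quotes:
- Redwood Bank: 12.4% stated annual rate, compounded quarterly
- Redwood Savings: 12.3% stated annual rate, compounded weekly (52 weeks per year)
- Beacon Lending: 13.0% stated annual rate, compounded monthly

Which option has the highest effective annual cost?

Redwood Bank: (1 + 0.124/4)^4 − 1 = 12.989%
Redwood Savings: (1 + 0.123/52)^52 − 1 = 13.072%
Beacon Lending: (1 + 0.130/12)^12 − 1 = 13.803%
The highest effective annual rate is Beacon Lending at 13.803%.

Beacon Lending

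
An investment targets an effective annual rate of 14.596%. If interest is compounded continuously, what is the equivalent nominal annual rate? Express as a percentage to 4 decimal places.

13.6243%

Continuous: nominal r satisfies e^r − 1 = 0.14596.
r = ln(1 + 0.14596) = ln(1.14596) = 0.136243 = 13.6243%.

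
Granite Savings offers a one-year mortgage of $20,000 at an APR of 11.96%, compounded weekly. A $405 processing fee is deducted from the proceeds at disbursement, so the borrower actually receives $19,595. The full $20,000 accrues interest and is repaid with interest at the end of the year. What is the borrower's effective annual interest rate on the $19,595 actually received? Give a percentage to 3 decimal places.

Amount owed after one year: 20,000 × (1 + 0.1196/52)^52 = 20,000 × 1.126891 = $22,537.82.
Effective rate on net proceeds: 22,537.82 / 19,595 − 1 = 0.150182 = 15.018%.

15.018%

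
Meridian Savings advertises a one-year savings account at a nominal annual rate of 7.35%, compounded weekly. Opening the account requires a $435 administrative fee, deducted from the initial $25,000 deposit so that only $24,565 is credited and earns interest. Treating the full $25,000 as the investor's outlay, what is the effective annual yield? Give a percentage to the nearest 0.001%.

5.749%

Value after one year: 24,565 × (1 + 0.0735/52)^52 = 24,565 × 1.076213 = $26,437.16.
Effective yield on the $25,000 outlay: 26,437.16 / 25,000 − 1 = 0.057487 = 5.749%.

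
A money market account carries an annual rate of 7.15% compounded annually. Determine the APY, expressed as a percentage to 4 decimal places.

7.1500%

Annual compounding means the effective rate equals the nominal rate: 7.1500%.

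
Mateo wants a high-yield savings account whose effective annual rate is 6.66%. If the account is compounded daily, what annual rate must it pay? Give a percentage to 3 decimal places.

(1 + r/365)^365 − 1 = 0.0666, so 1 + r/365 = 1.0666^(1/365).
r/365 = 0.000177, so r = 0.064482 = 6.448%.

6.448%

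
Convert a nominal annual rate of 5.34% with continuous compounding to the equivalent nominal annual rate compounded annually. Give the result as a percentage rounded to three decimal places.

EAR under continuous compounding: e^0.0534 − 1 = 0.054852.
Compounded annually, the equivalent nominal rate is the EAR itself: 5.485%.

5.485%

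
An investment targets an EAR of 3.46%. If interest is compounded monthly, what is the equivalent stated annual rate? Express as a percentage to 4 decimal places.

3.4063%

(1 + r/12)^12 − 1 = 0.0346, so 1 + r/12 = 1.0346^(1/12).
r/12 = 0.002839, so r = 0.034063 = 3.4063%.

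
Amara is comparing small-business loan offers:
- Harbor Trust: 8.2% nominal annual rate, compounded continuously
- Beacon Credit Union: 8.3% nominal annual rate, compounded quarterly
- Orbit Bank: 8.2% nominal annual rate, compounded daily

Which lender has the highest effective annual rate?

Harbor Trust: e^0.082 − 1 = 8.546%
Beacon Credit Union: (1 + 0.083/4)^4 − 1 = 8.562%
Orbit Bank: (1 + 0.082/365)^365 − 1 = 8.545%
The highest effective annual rate is Beacon Credit Union at 8.562%.

Beacon Credit Union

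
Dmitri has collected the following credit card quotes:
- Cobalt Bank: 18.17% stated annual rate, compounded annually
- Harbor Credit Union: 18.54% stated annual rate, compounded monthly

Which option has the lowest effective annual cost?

Cobalt Bank: compounded annually, EAR = 18.170%
Harbor Credit Union: (1 + 0.1854/12)^12 − 1 = 20.199%
The lowest effective annual rate is Cobalt Bank at 18.170%.

Cobalt Bank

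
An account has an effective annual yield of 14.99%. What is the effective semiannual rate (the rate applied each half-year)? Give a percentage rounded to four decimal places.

The per-half-year rate i satisfies (1 + i)^2 = 1 + 0.1499.
i = 1.1499^(1/2) − 1 = 0.0723339 = 7.2334%.

7.2334%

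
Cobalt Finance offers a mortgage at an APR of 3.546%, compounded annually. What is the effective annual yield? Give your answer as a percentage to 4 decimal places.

3.5460%

Annual compounding means the effective rate equals the nominal rate: 3.5460%.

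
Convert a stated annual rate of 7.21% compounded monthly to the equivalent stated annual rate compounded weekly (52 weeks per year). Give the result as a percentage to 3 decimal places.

EAR = (1 + 0.0721/12)^12 − 1 = 0.074531.
Solve (1 + r/52)^52 = 1.074531: r/52 = 1.074531^(1/52) − 1 = 0.001383, so r = 0.071934 = 7.193%.

7.193%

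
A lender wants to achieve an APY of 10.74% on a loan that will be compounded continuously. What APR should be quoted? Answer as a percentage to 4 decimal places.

10.2015%

Continuous: nominal r satisfies e^r − 1 = 0.1074.
r = ln(1 + 0.1074) = ln(1.1074) = 0.102015 = 10.2015%.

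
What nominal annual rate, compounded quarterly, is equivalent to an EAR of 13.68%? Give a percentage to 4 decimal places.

(1 + r/4)^4 − 1 = 0.1368, so 1 + r/4 = 1.1368^(1/4).
r/4 = 0.032574, so r = 0.130294 = 13.0294%.

13.0294%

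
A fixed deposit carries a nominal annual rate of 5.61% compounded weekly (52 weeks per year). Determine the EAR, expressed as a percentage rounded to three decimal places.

5.767%

EAR = (1 + 0.0561/52)^52 − 1.
= 1.057671 − 1 = 5.767%.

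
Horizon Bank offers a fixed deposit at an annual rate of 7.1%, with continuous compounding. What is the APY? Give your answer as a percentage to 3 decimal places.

7.358%

With continuous compounding, EAR = e^0.071 − 1.
e^0.071 = 1.073581, so EAR = 0.073581 = 7.358%.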